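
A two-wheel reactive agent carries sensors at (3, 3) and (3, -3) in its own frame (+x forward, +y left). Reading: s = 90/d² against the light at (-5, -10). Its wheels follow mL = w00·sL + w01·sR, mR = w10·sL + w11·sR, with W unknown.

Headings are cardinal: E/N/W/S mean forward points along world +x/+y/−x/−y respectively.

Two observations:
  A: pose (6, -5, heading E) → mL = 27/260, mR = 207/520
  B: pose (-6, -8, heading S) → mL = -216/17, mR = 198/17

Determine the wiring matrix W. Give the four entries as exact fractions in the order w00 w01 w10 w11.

obs A: pose=(6,-5,E) → sL=9/26, sR=9/20, mL=27/260, mR=207/520
obs B: pose=(-6,-8,S) → sL=18, sR=90/17, mL=-216/17, mR=198/17
sensor matrix S = [[9/26, 9/20], [18, 90/17]]; det S = -13851/2210
solve [mL_A; mL_B] = S·[w00; w01] and [mR_A; mR_B] = S·[w10; w11]:
  w00 = -1, w01 = 1, w10 = 1/2, w11 = 1/2

-1 1 1/2 1/2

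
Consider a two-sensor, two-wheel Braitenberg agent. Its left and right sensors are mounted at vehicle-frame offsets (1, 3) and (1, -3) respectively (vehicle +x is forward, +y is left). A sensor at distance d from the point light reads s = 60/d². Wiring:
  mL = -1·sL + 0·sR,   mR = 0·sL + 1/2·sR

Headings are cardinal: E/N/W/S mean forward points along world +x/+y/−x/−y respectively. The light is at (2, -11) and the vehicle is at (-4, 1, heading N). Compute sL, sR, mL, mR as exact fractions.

6/25 30/89 -6/25 15/89

left sensor world pos  = (-7, 2); dL² = 250
right sensor world pos = (-1, 2); dR² = 178
sL = 60/250 = 6/25
sR = 60/178 = 30/89
mL = -1·sL + 0·sR = -6/25
mR = 0·sL + 1/2·sR = 15/89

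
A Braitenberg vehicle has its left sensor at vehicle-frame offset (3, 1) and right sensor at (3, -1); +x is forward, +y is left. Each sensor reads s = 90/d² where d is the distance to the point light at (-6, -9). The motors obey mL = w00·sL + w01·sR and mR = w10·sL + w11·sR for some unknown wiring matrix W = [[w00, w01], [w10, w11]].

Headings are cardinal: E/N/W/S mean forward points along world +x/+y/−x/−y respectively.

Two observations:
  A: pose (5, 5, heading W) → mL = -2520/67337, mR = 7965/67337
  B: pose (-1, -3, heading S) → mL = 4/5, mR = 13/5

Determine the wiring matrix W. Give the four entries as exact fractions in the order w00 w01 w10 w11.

-1/2 1/2 -1/2 1

obs A: pose=(5,5,W) → sL=90/233, sR=90/289, mL=-2520/67337, mR=7965/67337
obs B: pose=(-1,-3,S) → sL=2, sR=18/5, mL=4/5, mR=13/5
sensor matrix S = [[90/233, 90/289], [2, 18/5]]; det S = 51696/67337
solve [mL_A; mL_B] = S·[w00; w01] and [mR_A; mR_B] = S·[w10; w11]:
  w00 = -1/2, w01 = 1/2, w10 = -1/2, w11 = 1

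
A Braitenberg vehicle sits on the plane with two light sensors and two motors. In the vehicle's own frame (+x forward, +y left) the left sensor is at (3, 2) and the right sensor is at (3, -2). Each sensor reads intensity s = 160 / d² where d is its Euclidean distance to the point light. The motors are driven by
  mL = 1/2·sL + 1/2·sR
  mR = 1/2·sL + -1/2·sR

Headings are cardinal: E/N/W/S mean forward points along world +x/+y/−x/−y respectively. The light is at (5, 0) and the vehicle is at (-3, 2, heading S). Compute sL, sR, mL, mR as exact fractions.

160/37 160/101 11040/3737 5120/3737

left sensor world pos  = (-1, -1); dL² = 37
right sensor world pos = (-5, -1); dR² = 101
sL = 160/37 = 160/37
sR = 160/101 = 160/101
mL = 1/2·sL + 1/2·sR = 11040/3737
mR = 1/2·sL + -1/2·sR = 5120/3737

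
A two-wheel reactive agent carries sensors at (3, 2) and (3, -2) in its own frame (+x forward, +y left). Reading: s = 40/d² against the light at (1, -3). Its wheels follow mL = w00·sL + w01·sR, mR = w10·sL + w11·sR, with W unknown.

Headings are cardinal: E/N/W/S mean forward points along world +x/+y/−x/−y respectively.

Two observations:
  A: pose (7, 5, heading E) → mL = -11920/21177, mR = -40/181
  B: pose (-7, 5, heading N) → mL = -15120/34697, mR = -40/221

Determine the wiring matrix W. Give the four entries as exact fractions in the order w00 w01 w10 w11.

-1 -1 -1 0

obs A: pose=(7,5,E) → sL=40/181, sR=40/117, mL=-11920/21177, mR=-40/181
obs B: pose=(-7,5,N) → sL=40/221, sR=40/157, mL=-15120/34697, mR=-40/221
sensor matrix S = [[40/181, 40/117], [40/221, 40/157]]; det S = -4096000/734778369
solve [mL_A; mL_B] = S·[w00; w01] and [mR_A; mR_B] = S·[w10; w11]:
  w00 = -1, w01 = -1, w10 = -1, w11 = 0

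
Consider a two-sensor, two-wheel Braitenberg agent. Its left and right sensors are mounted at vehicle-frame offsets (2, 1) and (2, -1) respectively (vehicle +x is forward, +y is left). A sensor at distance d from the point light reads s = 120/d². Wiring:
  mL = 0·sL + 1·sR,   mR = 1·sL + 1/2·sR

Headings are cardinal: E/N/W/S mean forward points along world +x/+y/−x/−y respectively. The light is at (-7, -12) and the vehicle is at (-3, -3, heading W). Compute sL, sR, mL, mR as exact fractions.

30/17 15/13 15/13 1035/442

left sensor world pos  = (-5, -4); dL² = 68
right sensor world pos = (-5, -2); dR² = 104
sL = 120/68 = 30/17
sR = 120/104 = 15/13
mL = 0·sL + 1·sR = 15/13
mR = 1·sL + 1/2·sR = 1035/442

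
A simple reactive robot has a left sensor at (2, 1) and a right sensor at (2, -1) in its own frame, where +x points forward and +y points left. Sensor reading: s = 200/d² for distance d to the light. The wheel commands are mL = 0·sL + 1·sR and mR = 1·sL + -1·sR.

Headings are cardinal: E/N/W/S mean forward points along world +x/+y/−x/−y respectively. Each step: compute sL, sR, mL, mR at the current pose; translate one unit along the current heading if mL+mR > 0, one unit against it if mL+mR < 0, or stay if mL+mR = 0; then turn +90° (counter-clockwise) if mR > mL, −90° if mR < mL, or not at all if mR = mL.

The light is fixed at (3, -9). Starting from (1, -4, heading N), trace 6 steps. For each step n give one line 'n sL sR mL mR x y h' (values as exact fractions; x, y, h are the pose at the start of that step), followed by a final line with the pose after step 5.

0 100/29 4 4 -16/29 1 -4 N
1 200/49 8 8 -192/49 1 -3 E
2 25/2 10 10 5/2 2 -3 S
3 8 40/9 40/9 32/9 2 -4 W
4 100/29 4 4 -16/29 1 -4 N
5 200/49 8 8 -192/49 1 -3 E
final 2 -3 S

n=0: pose=(1,-4,N); sL=100/29, sR=4; mL=4, mR=-16/29; mL+mR=100/29 → advance +1; mR−mL=-132/29 → turn -1·90°
n=1: pose=(1,-3,E); sL=200/49, sR=8; mL=8, mR=-192/49; mL+mR=200/49 → advance +1; mR−mL=-584/49 → turn -1·90°
n=2: pose=(2,-3,S); sL=25/2, sR=10; mL=10, mR=5/2; mL+mR=25/2 → advance +1; mR−mL=-15/2 → turn -1·90°
n=3: pose=(2,-4,W); sL=8, sR=40/9; mL=40/9, mR=32/9; mL+mR=8 → advance +1; mR−mL=-8/9 → turn -1·90°
n=4: pose=(1,-4,N); sL=100/29, sR=4; mL=4, mR=-16/29; mL+mR=100/29 → advance +1; mR−mL=-132/29 → turn -1·90°
n=5: pose=(1,-3,E); sL=200/49, sR=8; mL=8, mR=-192/49; mL+mR=200/49 → advance +1; mR−mL=-584/49 → turn -1·90°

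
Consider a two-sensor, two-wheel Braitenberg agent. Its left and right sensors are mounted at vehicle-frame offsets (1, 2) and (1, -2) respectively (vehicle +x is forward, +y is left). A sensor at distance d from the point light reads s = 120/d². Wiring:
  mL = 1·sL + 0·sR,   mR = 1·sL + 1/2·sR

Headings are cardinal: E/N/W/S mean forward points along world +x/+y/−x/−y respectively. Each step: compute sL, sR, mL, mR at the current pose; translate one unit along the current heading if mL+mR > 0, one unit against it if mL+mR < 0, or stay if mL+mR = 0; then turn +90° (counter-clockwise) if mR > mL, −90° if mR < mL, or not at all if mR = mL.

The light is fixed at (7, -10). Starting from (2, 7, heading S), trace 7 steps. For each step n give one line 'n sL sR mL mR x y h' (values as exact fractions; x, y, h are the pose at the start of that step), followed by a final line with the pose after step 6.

0 24/53 24/61 24/53 2100/3233 2 7 S
1 6/17 30/53 6/17 573/901 2 6 E
2 24/65 120/293 24/65 10932/19045 3 6 N
3 12/25 60/193 12/25 3066/4825 3 7 W
4 24/53 24/61 24/53 2100/3233 2 7 S
5 6/17 30/53 6/17 573/901 2 6 E
6 24/65 120/293 24/65 10932/19045 3 6 N
final 3 7 W

n=0: pose=(2,7,S); sL=24/53, sR=24/61; mL=24/53, mR=2100/3233; mL+mR=3564/3233 → advance +1; mR−mL=12/61 → turn +1·90°
n=1: pose=(2,6,E); sL=6/17, sR=30/53; mL=6/17, mR=573/901; mL+mR=891/901 → advance +1; mR−mL=15/53 → turn +1·90°
n=2: pose=(3,6,N); sL=24/65, sR=120/293; mL=24/65, mR=10932/19045; mL+mR=17964/19045 → advance +1; mR−mL=60/293 → turn +1·90°
n=3: pose=(3,7,W); sL=12/25, sR=60/193; mL=12/25, mR=3066/4825; mL+mR=5382/4825 → advance +1; mR−mL=30/193 → turn +1·90°
n=4: pose=(2,7,S); sL=24/53, sR=24/61; mL=24/53, mR=2100/3233; mL+mR=3564/3233 → advance +1; mR−mL=12/61 → turn +1·90°
n=5: pose=(2,6,E); sL=6/17, sR=30/53; mL=6/17, mR=573/901; mL+mR=891/901 → advance +1; mR−mL=15/53 → turn +1·90°
n=6: pose=(3,6,N); sL=24/65, sR=120/293; mL=24/65, mR=10932/19045; mL+mR=17964/19045 → advance +1; mR−mL=60/293 → turn +1·90°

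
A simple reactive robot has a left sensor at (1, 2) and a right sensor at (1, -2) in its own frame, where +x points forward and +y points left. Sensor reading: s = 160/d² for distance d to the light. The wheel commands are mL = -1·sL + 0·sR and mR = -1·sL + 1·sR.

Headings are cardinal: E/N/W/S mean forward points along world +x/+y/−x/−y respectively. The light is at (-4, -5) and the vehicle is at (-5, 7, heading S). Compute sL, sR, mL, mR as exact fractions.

left sensor world pos  = (-3, 6); dL² = 122
right sensor world pos = (-7, 6); dR² = 130
sL = 160/122 = 80/61
sR = 160/130 = 16/13
mL = -1·sL + 0·sR = -80/61
mR = -1·sL + 1·sR = -64/793

80/61 16/13 -80/61 -64/793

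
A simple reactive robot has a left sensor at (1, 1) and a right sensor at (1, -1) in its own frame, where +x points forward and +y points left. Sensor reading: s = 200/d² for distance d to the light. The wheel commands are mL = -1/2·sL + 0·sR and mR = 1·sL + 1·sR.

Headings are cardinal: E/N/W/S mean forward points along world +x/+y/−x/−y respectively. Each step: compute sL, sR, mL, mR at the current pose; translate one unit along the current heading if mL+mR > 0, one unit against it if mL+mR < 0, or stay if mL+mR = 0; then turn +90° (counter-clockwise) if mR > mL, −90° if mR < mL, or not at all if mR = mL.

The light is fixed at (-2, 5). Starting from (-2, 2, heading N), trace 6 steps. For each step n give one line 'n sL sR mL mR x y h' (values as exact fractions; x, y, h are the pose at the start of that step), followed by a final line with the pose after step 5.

0 40 40 -20 80 -2 2 N
1 20 100 -10 120 -2 3 W
2 200/9 200/13 -100/9 4400/117 -3 3 S
3 50 25/2 -25 125/2 -3 2 E
4 40 40 -20 80 -2 2 N
5 20 100 -10 120 -2 3 W
final -3 3 S

n=0: pose=(-2,2,N); sL=40, sR=40; mL=-20, mR=80; mL+mR=60 → advance +1; mR−mL=100 → turn +1·90°
n=1: pose=(-2,3,W); sL=20, sR=100; mL=-10, mR=120; mL+mR=110 → advance +1; mR−mL=130 → turn +1·90°
n=2: pose=(-3,3,S); sL=200/9, sR=200/13; mL=-100/9, mR=4400/117; mL+mR=3100/117 → advance +1; mR−mL=1900/39 → turn +1·90°
n=3: pose=(-3,2,E); sL=50, sR=25/2; mL=-25, mR=125/2; mL+mR=75/2 → advance +1; mR−mL=175/2 → turn +1·90°
n=4: pose=(-2,2,N); sL=40, sR=40; mL=-20, mR=80; mL+mR=60 → advance +1; mR−mL=100 → turn +1·90°
n=5: pose=(-2,3,W); sL=20, sR=100; mL=-10, mR=120; mL+mR=110 → advance +1; mR−mL=130 → turn +1·90°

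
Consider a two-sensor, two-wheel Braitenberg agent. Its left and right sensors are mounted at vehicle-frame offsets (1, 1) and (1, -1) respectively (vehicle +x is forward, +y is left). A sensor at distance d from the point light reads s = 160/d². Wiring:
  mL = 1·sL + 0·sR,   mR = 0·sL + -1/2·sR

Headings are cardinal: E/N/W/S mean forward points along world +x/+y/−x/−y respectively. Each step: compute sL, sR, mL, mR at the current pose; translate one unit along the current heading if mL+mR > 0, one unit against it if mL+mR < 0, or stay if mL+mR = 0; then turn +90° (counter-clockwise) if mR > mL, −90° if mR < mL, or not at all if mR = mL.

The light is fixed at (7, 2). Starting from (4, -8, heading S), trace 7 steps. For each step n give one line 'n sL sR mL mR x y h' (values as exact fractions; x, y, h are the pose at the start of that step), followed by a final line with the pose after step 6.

n=0: pose=(4,-8,S); sL=32/25, sR=160/137; mL=32/25, mR=-80/137; mL+mR=2384/3425 → advance +1; mR−mL=-6384/3425 → turn -1·90°
n=1: pose=(4,-9,W); sL=1, sR=40/29; mL=1, mR=-20/29; mL+mR=9/29 → advance +1; mR−mL=-49/29 → turn -1·90°
n=2: pose=(3,-9,N); sL=32/25, sR=160/109; mL=32/25, mR=-80/109; mL+mR=1488/2725 → advance +1; mR−mL=-5488/2725 → turn -1·90°
n=3: pose=(3,-8,E); sL=16/9, sR=16/13; mL=16/9, mR=-8/13; mL+mR=136/117 → advance +1; mR−mL=-280/117 → turn -1·90°
n=4: pose=(4,-8,S); sL=32/25, sR=160/137; mL=32/25, mR=-80/137; mL+mR=2384/3425 → advance +1; mR−mL=-6384/3425 → turn -1·90°
n=5: pose=(4,-9,W); sL=1, sR=40/29; mL=1, mR=-20/29; mL+mR=9/29 → advance +1; mR−mL=-49/29 → turn -1·90°
n=6: pose=(3,-9,N); sL=32/25, sR=160/109; mL=32/25, mR=-80/109; mL+mR=1488/2725 → advance +1; mR−mL=-5488/2725 → turn -1·90°

0 32/25 160/137 32/25 -80/137 4 -8 S
1 1 40/29 1 -20/29 4 -9 W
2 32/25 160/109 32/25 -80/109 3 -9 N
3 16/9 16/13 16/9 -8/13 3 -8 E
4 32/25 160/137 32/25 -80/137 4 -8 S
5 1 40/29 1 -20/29 4 -9 W
6 32/25 160/109 32/25 -80/109 3 -9 N
final 3 -8 E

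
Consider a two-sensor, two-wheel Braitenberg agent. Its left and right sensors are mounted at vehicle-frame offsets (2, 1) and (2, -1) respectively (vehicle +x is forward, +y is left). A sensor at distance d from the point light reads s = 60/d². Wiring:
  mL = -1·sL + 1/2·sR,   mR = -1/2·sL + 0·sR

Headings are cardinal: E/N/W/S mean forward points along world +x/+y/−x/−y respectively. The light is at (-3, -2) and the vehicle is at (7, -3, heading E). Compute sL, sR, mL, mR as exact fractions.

left sensor world pos  = (9, -2); dL² = 144
right sensor world pos = (9, -4); dR² = 148
sL = 60/144 = 5/12
sR = 60/148 = 15/37
mL = -1·sL + 1/2·sR = -95/444
mR = -1/2·sL + 0·sR = -5/24

5/12 15/37 -95/444 -5/24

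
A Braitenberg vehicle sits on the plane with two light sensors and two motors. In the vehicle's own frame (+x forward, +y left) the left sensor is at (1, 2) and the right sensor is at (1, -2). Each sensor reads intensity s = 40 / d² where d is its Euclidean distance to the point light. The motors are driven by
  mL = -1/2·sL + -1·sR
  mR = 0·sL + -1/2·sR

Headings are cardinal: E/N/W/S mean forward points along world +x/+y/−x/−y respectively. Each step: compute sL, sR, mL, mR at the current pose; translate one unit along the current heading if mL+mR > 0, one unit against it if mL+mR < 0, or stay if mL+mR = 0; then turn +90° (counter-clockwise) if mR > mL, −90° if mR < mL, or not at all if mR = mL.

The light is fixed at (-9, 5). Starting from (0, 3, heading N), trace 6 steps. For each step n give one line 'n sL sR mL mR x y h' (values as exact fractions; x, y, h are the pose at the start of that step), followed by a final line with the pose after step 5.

0 4/5 20/61 -222/305 -10/61 0 3 N
1 40/89 8/13 -972/1157 -4/13 0 2 W
2 1/4 1/2 -5/8 -1/4 1 2 S
3 40/121 40/137 -7580/16577 -20/137 1 3 E
4 4/5 20/61 -222/305 -10/61 0 3 N
5 40/89 8/13 -972/1157 -4/13 0 2 W
final 1 2 S

n=0: pose=(0,3,N); sL=4/5, sR=20/61; mL=-222/305, mR=-10/61; mL+mR=-272/305 → advance -1; mR−mL=172/305 → turn +1·90°
n=1: pose=(0,2,W); sL=40/89, sR=8/13; mL=-972/1157, mR=-4/13; mL+mR=-1328/1157 → advance -1; mR−mL=616/1157 → turn +1·90°
n=2: pose=(1,2,S); sL=1/4, sR=1/2; mL=-5/8, mR=-1/4; mL+mR=-7/8 → advance -1; mR−mL=3/8 → turn +1·90°
n=3: pose=(1,3,E); sL=40/121, sR=40/137; mL=-7580/16577, mR=-20/137; mL+mR=-10000/16577 → advance -1; mR−mL=5160/16577 → turn +1·90°
n=4: pose=(0,3,N); sL=4/5, sR=20/61; mL=-222/305, mR=-10/61; mL+mR=-272/305 → advance -1; mR−mL=172/305 → turn +1·90°
n=5: pose=(0,2,W); sL=40/89, sR=8/13; mL=-972/1157, mR=-4/13; mL+mR=-1328/1157 → advance -1; mR−mL=616/1157 → turn +1·90°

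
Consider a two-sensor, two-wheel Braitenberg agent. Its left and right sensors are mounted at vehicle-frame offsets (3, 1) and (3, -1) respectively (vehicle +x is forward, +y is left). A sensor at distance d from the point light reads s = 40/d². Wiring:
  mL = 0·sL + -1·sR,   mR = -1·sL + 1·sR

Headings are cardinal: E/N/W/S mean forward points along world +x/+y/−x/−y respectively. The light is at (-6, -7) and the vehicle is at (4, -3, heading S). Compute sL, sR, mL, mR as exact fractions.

left sensor world pos  = (5, -6); dL² = 122
right sensor world pos = (3, -6); dR² = 82
sL = 40/122 = 20/61
sR = 40/82 = 20/41
mL = 0·sL + -1·sR = -20/41
mR = -1·sL + 1·sR = 400/2501

20/61 20/41 -20/41 400/2501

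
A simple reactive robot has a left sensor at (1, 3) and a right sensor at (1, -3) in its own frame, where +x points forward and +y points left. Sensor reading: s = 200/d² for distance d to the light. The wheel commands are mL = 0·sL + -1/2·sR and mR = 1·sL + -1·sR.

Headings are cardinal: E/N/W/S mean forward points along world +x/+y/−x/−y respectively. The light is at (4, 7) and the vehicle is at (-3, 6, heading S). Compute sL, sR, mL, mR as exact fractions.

10 25/13 -25/26 105/13

left sensor world pos  = (0, 5); dL² = 20
right sensor world pos = (-6, 5); dR² = 104
sL = 200/20 = 10
sR = 200/104 = 25/13
mL = 0·sL + -1/2·sR = -25/26
mR = 1·sL + -1·sR = 105/13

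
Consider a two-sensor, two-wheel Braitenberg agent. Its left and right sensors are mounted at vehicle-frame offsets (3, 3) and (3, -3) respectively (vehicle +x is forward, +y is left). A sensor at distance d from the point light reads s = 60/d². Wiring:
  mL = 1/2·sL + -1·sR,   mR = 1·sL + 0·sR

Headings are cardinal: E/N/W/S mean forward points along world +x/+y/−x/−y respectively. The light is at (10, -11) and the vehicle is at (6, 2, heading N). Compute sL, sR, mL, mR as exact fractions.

12/61 60/257 -2118/15677 12/61

left sensor world pos  = (3, 5); dL² = 305
right sensor world pos = (9, 5); dR² = 257
sL = 60/305 = 12/61
sR = 60/257 = 60/257
mL = 1/2·sL + -1·sR = -2118/15677
mR = 1·sL + 0·sR = 12/61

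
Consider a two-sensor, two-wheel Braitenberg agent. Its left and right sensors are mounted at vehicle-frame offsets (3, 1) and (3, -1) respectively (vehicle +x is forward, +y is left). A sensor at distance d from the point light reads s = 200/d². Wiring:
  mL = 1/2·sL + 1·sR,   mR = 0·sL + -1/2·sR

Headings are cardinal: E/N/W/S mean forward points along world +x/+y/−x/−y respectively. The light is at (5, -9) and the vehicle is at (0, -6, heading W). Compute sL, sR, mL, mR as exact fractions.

50/17 5/2 135/34 -5/4

left sensor world pos  = (-3, -7); dL² = 68
right sensor world pos = (-3, -5); dR² = 80
sL = 200/68 = 50/17
sR = 200/80 = 5/2
mL = 1/2·sL + 1·sR = 135/34
mR = 0·sL + -1/2·sR = -5/4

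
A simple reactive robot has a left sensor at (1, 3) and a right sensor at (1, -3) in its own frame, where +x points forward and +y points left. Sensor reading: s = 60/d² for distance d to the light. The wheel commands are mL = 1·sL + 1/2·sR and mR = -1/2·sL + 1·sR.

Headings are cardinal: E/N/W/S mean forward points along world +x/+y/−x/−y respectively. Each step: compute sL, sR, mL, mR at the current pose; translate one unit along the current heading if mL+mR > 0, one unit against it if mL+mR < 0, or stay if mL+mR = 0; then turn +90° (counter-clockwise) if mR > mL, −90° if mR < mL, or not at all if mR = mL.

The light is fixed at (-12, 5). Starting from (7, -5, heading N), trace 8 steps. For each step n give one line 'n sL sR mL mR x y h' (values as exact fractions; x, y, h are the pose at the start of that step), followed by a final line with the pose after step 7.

n=0: pose=(7,-5,N); sL=60/337, sR=12/113; mL=8802/38081, mR=654/38081; mL+mR=9456/38081 → advance +1; mR−mL=-8148/38081 → turn -1·90°
n=1: pose=(7,-4,E); sL=15/109, sR=15/136; mL=5715/29648, mR=615/14824; mL+mR=6945/29648 → advance +1; mR−mL=-4485/29648 → turn -1·90°
n=2: pose=(8,-4,S); sL=60/629, sR=60/389; mL=42210/244681, mR=26070/244681; mL+mR=68280/244681 → advance +1; mR−mL=-16140/244681 → turn -1·90°
n=3: pose=(8,-5,W); sL=6/53, sR=6/41; mL=405/2173, mR=195/2173; mL+mR=600/2173 → advance +1; mR−mL=-210/2173 → turn -1·90°
n=4: pose=(7,-5,N); sL=60/337, sR=12/113; mL=8802/38081, mR=654/38081; mL+mR=9456/38081 → advance +1; mR−mL=-8148/38081 → turn -1·90°
n=5: pose=(7,-4,E); sL=15/109, sR=15/136; mL=5715/29648, mR=615/14824; mL+mR=6945/29648 → advance +1; mR−mL=-4485/29648 → turn -1·90°
n=6: pose=(8,-4,S); sL=60/629, sR=60/389; mL=42210/244681, mR=26070/244681; mL+mR=68280/244681 → advance +1; mR−mL=-16140/244681 → turn -1·90°
n=7: pose=(8,-5,W); sL=6/53, sR=6/41; mL=405/2173, mR=195/2173; mL+mR=600/2173 → advance +1; mR−mL=-210/2173 → turn -1·90°

0 60/337 12/113 8802/38081 654/38081 7 -5 N
1 15/109 15/136 5715/29648 615/14824 7 -4 E
2 60/629 60/389 42210/244681 26070/244681 8 -4 S
3 6/53 6/41 405/2173 195/2173 8 -5 W
4 60/337 12/113 8802/38081 654/38081 7 -5 N
5 15/109 15/136 5715/29648 615/14824 7 -4 E
6 60/629 60/389 42210/244681 26070/244681 8 -4 S
7 6/53 6/41 405/2173 195/2173 8 -5 W
final 7 -5 N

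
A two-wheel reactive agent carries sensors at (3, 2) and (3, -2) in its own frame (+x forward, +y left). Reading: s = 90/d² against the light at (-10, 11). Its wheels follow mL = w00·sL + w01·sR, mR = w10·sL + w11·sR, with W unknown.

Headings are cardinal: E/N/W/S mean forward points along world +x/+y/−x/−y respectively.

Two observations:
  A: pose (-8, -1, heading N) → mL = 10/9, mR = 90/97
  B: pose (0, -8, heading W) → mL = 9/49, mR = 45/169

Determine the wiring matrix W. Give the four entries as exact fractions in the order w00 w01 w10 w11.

obs A: pose=(-8,-1,N) → sL=10/9, sR=90/97, mL=10/9, mR=90/97
obs B: pose=(0,-8,W) → sL=9/49, sR=45/169, mL=9/49, mR=45/169
sensor matrix S = [[10/9, 90/97], [9/49, 45/169]]; det S = 100760/803257
solve [mL_A; mL_B] = S·[w00; w01] and [mR_A; mR_B] = S·[w10; w11]:
  w00 = 1, w01 = 0, w10 = 0, w11 = 1

1 0 0 1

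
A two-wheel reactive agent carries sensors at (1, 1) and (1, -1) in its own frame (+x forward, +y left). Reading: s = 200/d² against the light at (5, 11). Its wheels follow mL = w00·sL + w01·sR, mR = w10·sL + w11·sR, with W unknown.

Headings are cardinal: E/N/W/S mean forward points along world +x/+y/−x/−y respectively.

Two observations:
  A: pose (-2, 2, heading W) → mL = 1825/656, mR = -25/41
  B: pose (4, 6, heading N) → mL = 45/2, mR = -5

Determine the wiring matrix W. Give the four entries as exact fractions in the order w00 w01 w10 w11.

1 1 -1/2 0

obs A: pose=(-2,2,W) → sL=50/41, sR=25/16, mL=1825/656, mR=-25/41
obs B: pose=(4,6,N) → sL=10, sR=25/2, mL=45/2, mR=-5
sensor matrix S = [[50/41, 25/16], [10, 25/2]]; det S = -125/328
solve [mL_A; mL_B] = S·[w00; w01] and [mR_A; mR_B] = S·[w10; w11]:
  w00 = 1, w01 = 1, w10 = -1/2, w11 = 0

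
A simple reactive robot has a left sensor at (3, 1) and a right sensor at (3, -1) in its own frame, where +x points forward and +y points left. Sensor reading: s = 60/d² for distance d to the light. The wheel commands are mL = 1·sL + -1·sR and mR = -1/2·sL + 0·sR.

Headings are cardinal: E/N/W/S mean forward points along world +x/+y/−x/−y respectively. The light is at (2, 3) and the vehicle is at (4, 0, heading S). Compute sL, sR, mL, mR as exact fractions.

4/3 60/37 -32/111 -2/3

left sensor world pos  = (5, -3); dL² = 45
right sensor world pos = (3, -3); dR² = 37
sL = 60/45 = 4/3
sR = 60/37 = 60/37
mL = 1·sL + -1·sR = -32/111
mR = -1/2·sL + 0·sR = -2/3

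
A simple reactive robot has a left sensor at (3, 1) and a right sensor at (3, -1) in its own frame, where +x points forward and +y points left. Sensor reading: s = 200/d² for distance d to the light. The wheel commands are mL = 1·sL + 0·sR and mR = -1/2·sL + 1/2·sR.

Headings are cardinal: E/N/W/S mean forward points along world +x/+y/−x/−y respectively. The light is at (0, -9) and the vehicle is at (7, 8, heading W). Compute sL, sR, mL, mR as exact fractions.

25/34 10/17 25/34 -5/68

left sensor world pos  = (4, 7); dL² = 272
right sensor world pos = (4, 9); dR² = 340
sL = 200/272 = 25/34
sR = 200/340 = 10/17
mL = 1·sL + 0·sR = 25/34
mR = -1/2·sL + 1/2·sR = -5/68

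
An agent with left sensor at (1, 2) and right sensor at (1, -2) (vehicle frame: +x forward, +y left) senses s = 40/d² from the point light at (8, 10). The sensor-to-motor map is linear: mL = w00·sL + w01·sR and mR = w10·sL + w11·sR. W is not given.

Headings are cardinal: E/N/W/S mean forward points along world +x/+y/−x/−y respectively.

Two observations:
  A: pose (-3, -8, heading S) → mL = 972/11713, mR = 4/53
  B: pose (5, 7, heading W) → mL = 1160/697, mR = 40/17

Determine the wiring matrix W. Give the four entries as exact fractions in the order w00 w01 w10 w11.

1/2 1/2 0 1

obs A: pose=(-3,-8,S) → sL=20/221, sR=4/53, mL=972/11713, mR=4/53
obs B: pose=(5,7,W) → sL=40/41, sR=40/17, mL=1160/697, mR=40/17
sensor matrix S = [[20/221, 4/53], [40/41, 40/17]]; det S = 1137280/8163961
solve [mL_A; mL_B] = S·[w00; w01] and [mR_A; mR_B] = S·[w10; w11]:
  w00 = 1/2, w01 = 1/2, w10 = 0, w11 = 1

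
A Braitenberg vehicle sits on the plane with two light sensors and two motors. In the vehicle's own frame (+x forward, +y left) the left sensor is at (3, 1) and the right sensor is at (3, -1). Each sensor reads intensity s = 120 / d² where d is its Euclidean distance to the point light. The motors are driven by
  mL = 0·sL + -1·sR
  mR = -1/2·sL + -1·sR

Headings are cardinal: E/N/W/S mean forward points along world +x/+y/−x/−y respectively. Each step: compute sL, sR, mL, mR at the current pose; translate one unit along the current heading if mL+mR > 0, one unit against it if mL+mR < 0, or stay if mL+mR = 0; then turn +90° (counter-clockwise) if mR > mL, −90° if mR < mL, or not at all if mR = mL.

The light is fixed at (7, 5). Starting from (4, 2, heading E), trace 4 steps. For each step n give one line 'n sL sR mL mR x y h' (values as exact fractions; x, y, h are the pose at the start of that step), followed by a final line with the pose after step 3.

0 30 15/2 -15/2 -45/2 4 2 E
1 8/3 120/61 -120/61 -604/183 3 2 S
2 60/29 12/5 -12/5 -498/145 3 3 W
3 120/17 24 -24 -468/17 4 3 N
final 4 2 E

n=0: pose=(4,2,E); sL=30, sR=15/2; mL=-15/2, mR=-45/2; mL+mR=-30 → advance -1; mR−mL=-15 → turn -1·90°
n=1: pose=(3,2,S); sL=8/3, sR=120/61; mL=-120/61, mR=-604/183; mL+mR=-964/183 → advance -1; mR−mL=-4/3 → turn -1·90°
n=2: pose=(3,3,W); sL=60/29, sR=12/5; mL=-12/5, mR=-498/145; mL+mR=-846/145 → advance -1; mR−mL=-30/29 → turn -1·90°
n=3: pose=(4,3,N); sL=120/17, sR=24; mL=-24, mR=-468/17; mL+mR=-876/17 → advance -1; mR−mL=-60/17 → turn -1·90°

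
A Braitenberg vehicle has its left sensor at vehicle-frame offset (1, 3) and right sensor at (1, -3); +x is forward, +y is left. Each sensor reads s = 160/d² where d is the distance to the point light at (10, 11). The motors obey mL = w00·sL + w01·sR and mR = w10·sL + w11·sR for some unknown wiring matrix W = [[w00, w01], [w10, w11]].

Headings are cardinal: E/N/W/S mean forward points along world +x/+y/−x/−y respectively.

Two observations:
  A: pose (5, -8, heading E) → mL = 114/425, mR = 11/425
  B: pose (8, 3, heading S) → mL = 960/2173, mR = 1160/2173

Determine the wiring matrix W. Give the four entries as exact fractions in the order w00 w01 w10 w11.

1 -1 -1/2 1

obs A: pose=(5,-8,E) → sL=10/17, sR=8/25, mL=114/425, mR=11/425
obs B: pose=(8,3,S) → sL=80/41, sR=80/53, mL=960/2173, mR=1160/2173
sensor matrix S = [[10/17, 8/25], [80/41, 80/53]]; det S = 48672/184705
solve [mL_A; mL_B] = S·[w00; w01] and [mR_A; mR_B] = S·[w10; w11]:
  w00 = 1, w01 = -1, w10 = -1/2, w11 = 1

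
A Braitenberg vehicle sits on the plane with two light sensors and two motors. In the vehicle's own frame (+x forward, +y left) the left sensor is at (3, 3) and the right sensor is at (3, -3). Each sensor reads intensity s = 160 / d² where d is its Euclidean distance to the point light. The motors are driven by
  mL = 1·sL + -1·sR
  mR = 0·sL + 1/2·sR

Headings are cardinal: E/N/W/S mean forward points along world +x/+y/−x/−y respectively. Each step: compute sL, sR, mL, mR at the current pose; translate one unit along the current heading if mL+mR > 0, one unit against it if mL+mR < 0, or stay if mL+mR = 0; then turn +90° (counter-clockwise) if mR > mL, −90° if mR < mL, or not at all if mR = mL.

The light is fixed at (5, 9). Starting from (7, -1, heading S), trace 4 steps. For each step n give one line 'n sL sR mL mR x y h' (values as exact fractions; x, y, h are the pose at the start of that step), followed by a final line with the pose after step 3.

0 80/97 16/17 -192/1649 8/17 7 -1 S
1 160/89 160/221 21120/19669 80/221 7 -2 E
2 20/29 40/49 -180/1421 20/49 8 -2 S
3 160/117 160/261 2560/3393 80/261 8 -3 E
final 9 -3 S

n=0: pose=(7,-1,S); sL=80/97, sR=16/17; mL=-192/1649, mR=8/17; mL+mR=584/1649 → advance +1; mR−mL=968/1649 → turn +1·90°
n=1: pose=(7,-2,E); sL=160/89, sR=160/221; mL=21120/19669, mR=80/221; mL+mR=28240/19669 → advance +1; mR−mL=-14000/19669 → turn -1·90°
n=2: pose=(8,-2,S); sL=20/29, sR=40/49; mL=-180/1421, mR=20/49; mL+mR=400/1421 → advance +1; mR−mL=760/1421 → turn +1·90°
n=3: pose=(8,-3,E); sL=160/117, sR=160/261; mL=2560/3393, mR=80/261; mL+mR=400/377 → advance +1; mR−mL=-1520/3393 → turn -1·90°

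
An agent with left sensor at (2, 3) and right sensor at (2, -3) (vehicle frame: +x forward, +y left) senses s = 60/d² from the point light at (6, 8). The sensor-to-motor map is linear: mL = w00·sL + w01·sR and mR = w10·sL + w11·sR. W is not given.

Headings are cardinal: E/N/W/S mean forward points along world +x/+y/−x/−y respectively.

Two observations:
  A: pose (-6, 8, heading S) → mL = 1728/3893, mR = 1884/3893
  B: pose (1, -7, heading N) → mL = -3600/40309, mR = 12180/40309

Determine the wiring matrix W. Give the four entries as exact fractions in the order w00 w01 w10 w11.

1 -1 1/2 1/2

obs A: pose=(-6,8,S) → sL=12/17, sR=60/229, mL=1728/3893, mR=1884/3893
obs B: pose=(1,-7,N) → sL=60/233, sR=60/173, mL=-3600/40309, mR=12180/40309
sensor matrix S = [[12/17, 60/229], [60/233, 60/173]]; det S = 27829440/156922937
solve [mL_A; mL_B] = S·[w00; w01] and [mR_A; mR_B] = S·[w10; w11]:
  w00 = 1, w01 = -1, w10 = 1/2, w11 = 1/2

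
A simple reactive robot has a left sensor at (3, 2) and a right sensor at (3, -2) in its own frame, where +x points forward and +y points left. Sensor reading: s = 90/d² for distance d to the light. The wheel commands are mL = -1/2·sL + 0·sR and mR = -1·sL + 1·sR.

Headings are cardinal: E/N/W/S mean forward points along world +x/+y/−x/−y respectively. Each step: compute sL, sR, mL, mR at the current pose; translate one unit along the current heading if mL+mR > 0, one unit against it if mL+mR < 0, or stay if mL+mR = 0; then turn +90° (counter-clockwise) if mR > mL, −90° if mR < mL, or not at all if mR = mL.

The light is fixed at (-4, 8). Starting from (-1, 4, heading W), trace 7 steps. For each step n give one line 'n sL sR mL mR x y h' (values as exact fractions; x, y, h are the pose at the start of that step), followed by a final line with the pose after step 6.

0 5/2 45/2 -5/4 20 -1 4 W
1 18/13 90/49 -9/13 288/637 -2 4 S
2 45/13 9/5 -45/26 -108/65 -2 5 E
3 90 10 -45 -80 -3 5 N
4 9/2 45/26 -9/4 -36/13 -3 4 E
5 90/53 90/53 -45/53 0 -4 4 S
6 9 45/17 -9/2 -108/17 -4 5 E
final -5 5 S

n=0: pose=(-1,4,W); sL=5/2, sR=45/2; mL=-5/4, mR=20; mL+mR=75/4 → advance +1; mR−mL=85/4 → turn +1·90°
n=1: pose=(-2,4,S); sL=18/13, sR=90/49; mL=-9/13, mR=288/637; mL+mR=-153/637 → advance -1; mR−mL=729/637 → turn +1·90°
n=2: pose=(-2,5,E); sL=45/13, sR=9/5; mL=-45/26, mR=-108/65; mL+mR=-441/130 → advance -1; mR−mL=9/130 → turn +1·90°
n=3: pose=(-3,5,N); sL=90, sR=10; mL=-45, mR=-80; mL+mR=-125 → advance -1; mR−mL=-35 → turn -1·90°
n=4: pose=(-3,4,E); sL=9/2, sR=45/26; mL=-9/4, mR=-36/13; mL+mR=-261/52 → advance -1; mR−mL=-27/52 → turn -1·90°
n=5: pose=(-4,4,S); sL=90/53, sR=90/53; mL=-45/53, mR=0; mL+mR=-45/53 → advance -1; mR−mL=45/53 → turn +1·90°
n=6: pose=(-4,5,E); sL=9, sR=45/17; mL=-9/2, mR=-108/17; mL+mR=-369/34 → advance -1; mR−mL=-63/34 → turn -1·90°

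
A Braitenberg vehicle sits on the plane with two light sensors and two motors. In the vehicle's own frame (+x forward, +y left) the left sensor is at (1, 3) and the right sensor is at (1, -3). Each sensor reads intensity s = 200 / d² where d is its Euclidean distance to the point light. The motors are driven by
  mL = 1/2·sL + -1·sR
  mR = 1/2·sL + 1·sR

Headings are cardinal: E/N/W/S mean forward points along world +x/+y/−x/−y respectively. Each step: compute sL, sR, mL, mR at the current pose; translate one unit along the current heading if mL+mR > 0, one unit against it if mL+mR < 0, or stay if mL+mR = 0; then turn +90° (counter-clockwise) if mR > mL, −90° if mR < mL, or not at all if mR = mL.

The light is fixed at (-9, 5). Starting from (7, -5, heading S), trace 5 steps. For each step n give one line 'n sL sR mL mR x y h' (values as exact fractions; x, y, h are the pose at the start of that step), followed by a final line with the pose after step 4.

n=0: pose=(7,-5,S); sL=100/241, sR=20/29; mL=-3370/6989, mR=6270/6989; mL+mR=100/241 → advance +1; mR−mL=40/29 → turn +1·90°
n=1: pose=(7,-6,E); sL=200/353, sR=40/97; mL=-4420/34241, mR=23820/34241; mL+mR=200/353 → advance +1; mR−mL=80/97 → turn +1·90°
n=2: pose=(8,-6,N); sL=25/37, sR=2/5; mL=-23/370, mR=273/370; mL+mR=25/37 → advance +1; mR−mL=4/5 → turn +1·90°
n=3: pose=(8,-5,W); sL=8/17, sR=40/61; mL=-436/1037, mR=924/1037; mL+mR=8/17 → advance +1; mR−mL=80/61 → turn +1·90°
n=4: pose=(7,-5,S); sL=100/241, sR=20/29; mL=-3370/6989, mR=6270/6989; mL+mR=100/241 → advance +1; mR−mL=40/29 → turn +1·90°

0 100/241 20/29 -3370/6989 6270/6989 7 -5 S
1 200/353 40/97 -4420/34241 23820/34241 7 -6 E
2 25/37 2/5 -23/370 273/370 8 -6 N
3 8/17 40/61 -436/1037 924/1037 8 -5 W
4 100/241 20/29 -3370/6989 6270/6989 7 -5 S
final 7 -6 E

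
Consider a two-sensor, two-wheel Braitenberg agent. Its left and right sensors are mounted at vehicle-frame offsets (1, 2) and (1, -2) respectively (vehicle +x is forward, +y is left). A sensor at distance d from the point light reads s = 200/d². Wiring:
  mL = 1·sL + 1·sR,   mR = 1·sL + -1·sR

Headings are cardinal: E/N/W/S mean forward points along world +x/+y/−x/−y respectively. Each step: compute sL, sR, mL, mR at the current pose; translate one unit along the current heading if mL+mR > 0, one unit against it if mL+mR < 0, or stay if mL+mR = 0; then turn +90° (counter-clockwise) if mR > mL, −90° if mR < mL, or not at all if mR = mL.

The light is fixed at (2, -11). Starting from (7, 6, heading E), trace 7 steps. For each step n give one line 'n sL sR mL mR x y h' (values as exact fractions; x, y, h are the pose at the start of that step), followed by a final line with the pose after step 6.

n=0: pose=(7,6,E); sL=200/397, sR=200/261; mL=131600/103617, mR=-27200/103617; mL+mR=400/397 → advance +1; mR−mL=-400/261 → turn -1·90°
n=1: pose=(8,6,S); sL=5/8, sR=25/34; mL=185/136, mR=-15/136; mL+mR=5/4 → advance +1; mR−mL=-25/17 → turn -1·90°
n=2: pose=(8,5,W); sL=200/221, sR=200/349; mL=114000/77129, mR=25600/77129; mL+mR=400/221 → advance +1; mR−mL=-400/349 → turn -1·90°
n=3: pose=(7,5,N); sL=100/149, sR=100/169; mL=31800/25181, mR=2000/25181; mL+mR=200/149 → advance +1; mR−mL=-200/169 → turn -1·90°
n=4: pose=(7,6,E); sL=200/397, sR=200/261; mL=131600/103617, mR=-27200/103617; mL+mR=400/397 → advance +1; mR−mL=-400/261 → turn -1·90°
n=5: pose=(8,6,S); sL=5/8, sR=25/34; mL=185/136, mR=-15/136; mL+mR=5/4 → advance +1; mR−mL=-25/17 → turn -1·90°
n=6: pose=(8,5,W); sL=200/221, sR=200/349; mL=114000/77129, mR=25600/77129; mL+mR=400/221 → advance +1; mR−mL=-400/349 → turn -1·90°

0 200/397 200/261 131600/103617 -27200/103617 7 6 E
1 5/8 25/34 185/136 -15/136 8 6 S
2 200/221 200/349 114000/77129 25600/77129 8 5 W
3 100/149 100/169 31800/25181 2000/25181 7 5 N
4 200/397 200/261 131600/103617 -27200/103617 7 6 E
5 5/8 25/34 185/136 -15/136 8 6 S
6 200/221 200/349 114000/77129 25600/77129 8 5 W
final 7 5 N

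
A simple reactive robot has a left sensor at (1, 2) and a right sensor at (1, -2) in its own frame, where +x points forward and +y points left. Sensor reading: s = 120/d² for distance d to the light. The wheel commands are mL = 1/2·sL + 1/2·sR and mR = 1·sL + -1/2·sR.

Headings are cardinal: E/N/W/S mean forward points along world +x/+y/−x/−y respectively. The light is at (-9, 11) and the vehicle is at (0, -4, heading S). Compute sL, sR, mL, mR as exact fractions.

left sensor world pos  = (2, -5); dL² = 377
right sensor world pos = (-2, -5); dR² = 305
sL = 120/377 = 120/377
sR = 120/305 = 24/61
mL = 1/2·sL + 1/2·sR = 8184/22997
mR = 1·sL + -1/2·sR = 2796/22997

120/377 24/61 8184/22997 2796/22997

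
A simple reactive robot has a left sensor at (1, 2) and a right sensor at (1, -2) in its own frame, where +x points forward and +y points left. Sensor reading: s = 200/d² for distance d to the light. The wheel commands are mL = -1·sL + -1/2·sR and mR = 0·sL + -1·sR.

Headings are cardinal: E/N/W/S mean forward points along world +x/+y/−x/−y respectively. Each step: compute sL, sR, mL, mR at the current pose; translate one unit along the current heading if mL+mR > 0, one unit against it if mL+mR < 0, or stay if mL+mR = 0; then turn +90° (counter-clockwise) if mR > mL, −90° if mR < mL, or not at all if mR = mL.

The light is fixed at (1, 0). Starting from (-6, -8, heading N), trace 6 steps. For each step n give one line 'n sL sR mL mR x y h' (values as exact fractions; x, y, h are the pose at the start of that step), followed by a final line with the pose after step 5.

n=0: pose=(-6,-8,N); sL=20/13, sR=100/37; mL=-1390/481, mR=-100/37; mL+mR=-2690/481 → advance -1; mR−mL=90/481 → turn +1·90°
n=1: pose=(-6,-9,W); sL=40/37, sR=200/113; mL=-8220/4181, mR=-200/113; mL+mR=-15620/4181 → advance -1; mR−mL=820/4181 → turn +1·90°
n=2: pose=(-5,-9,S); sL=50/29, sR=50/41; mL=-2775/1189, mR=-50/41; mL+mR=-4225/1189 → advance -1; mR−mL=1325/1189 → turn +1·90°
n=3: pose=(-5,-8,E); sL=200/61, sR=8/5; mL=-1244/305, mR=-8/5; mL+mR=-1732/305 → advance -1; mR−mL=756/305 → turn +1·90°
n=4: pose=(-6,-8,N); sL=20/13, sR=100/37; mL=-1390/481, mR=-100/37; mL+mR=-2690/481 → advance -1; mR−mL=90/481 → turn +1·90°
n=5: pose=(-6,-9,W); sL=40/37, sR=200/113; mL=-8220/4181, mR=-200/113; mL+mR=-15620/4181 → advance -1; mR−mL=820/4181 → turn +1·90°

0 20/13 100/37 -1390/481 -100/37 -6 -8 N
1 40/37 200/113 -8220/4181 -200/113 -6 -9 W
2 50/29 50/41 -2775/1189 -50/41 -5 -9 S
3 200/61 8/5 -1244/305 -8/5 -5 -8 E
4 20/13 100/37 -1390/481 -100/37 -6 -8 N
5 40/37 200/113 -8220/4181 -200/113 -6 -9 W
final -5 -9 S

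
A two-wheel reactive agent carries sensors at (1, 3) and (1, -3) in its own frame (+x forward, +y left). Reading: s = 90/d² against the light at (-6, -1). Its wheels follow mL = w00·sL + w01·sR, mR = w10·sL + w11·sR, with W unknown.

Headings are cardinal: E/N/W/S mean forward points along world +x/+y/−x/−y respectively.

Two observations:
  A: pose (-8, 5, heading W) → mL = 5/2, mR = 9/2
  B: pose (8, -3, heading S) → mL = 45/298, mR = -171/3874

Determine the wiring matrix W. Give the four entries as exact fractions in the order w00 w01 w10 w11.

1/2 0 1 -1/2

obs A: pose=(-8,5,W) → sL=5, sR=1, mL=5/2, mR=9/2
obs B: pose=(8,-3,S) → sL=45/149, sR=9/13, mL=45/298, mR=-171/3874
sensor matrix S = [[5, 1], [45/149, 9/13]]; det S = 6120/1937
solve [mL_A; mL_B] = S·[w00; w01] and [mR_A; mR_B] = S·[w10; w11]:
  w00 = 1/2, w01 = 0, w10 = 1, w11 = -1/2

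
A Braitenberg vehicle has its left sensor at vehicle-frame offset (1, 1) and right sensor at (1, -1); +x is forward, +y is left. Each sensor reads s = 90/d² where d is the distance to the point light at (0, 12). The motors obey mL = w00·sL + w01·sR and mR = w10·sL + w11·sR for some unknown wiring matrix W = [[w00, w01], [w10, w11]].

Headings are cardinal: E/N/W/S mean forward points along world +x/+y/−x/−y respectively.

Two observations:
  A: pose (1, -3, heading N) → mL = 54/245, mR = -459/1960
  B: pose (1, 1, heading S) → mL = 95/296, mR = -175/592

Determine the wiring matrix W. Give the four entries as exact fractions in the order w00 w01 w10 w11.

obs A: pose=(1,-3,N) → sL=45/98, sR=9/20, mL=54/245, mR=-459/1960
obs B: pose=(1,1,S) → sL=45/74, sR=5/8, mL=95/296, mR=-175/592
sensor matrix S = [[45/98, 9/20], [45/74, 5/8]]; det S = 387/29008
solve [mL_A; mL_B] = S·[w00; w01] and [mR_A; mR_B] = S·[w10; w11]:
  w00 = -1/2, w01 = 1, w10 = -1, w11 = 1/2

-1/2 1 -1 1/2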